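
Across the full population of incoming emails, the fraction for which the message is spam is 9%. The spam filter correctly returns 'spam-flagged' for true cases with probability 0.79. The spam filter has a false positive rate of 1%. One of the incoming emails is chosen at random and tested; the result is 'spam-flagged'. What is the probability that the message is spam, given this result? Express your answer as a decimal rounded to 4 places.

Write H for 'the message is spam'. Prior odds H:¬H = 0.09/0.91 = 0.098901. For the 'spam-flagged' outcome, the likelihood ratio is 0.79/0.01 = 79.000.
Posterior odds = 0.098901 × 79.000 = 7.8132, so P(H|E) = 7.8132/(1+7.8132) = 0.8865.

P(H | E) ≈ 0.8865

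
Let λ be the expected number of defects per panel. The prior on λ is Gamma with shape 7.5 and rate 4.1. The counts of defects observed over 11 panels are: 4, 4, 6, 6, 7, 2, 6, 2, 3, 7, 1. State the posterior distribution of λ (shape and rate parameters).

The Poisson likelihood adds the total count to the shape and the number of exposure periods to the rate. Here ∑xᵢ = 48 and n = 11, so shape 7.5→55.5 and rate 4.1→15.1.

Posterior: Gamma(shape=55.5, rate=15.1)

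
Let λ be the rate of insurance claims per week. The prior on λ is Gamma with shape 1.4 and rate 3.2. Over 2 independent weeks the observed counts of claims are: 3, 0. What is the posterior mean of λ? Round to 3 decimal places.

Total count ∑xᵢ = 3 over n = 2 weeks.
Gamma is conjugate to the Poisson likelihood: posterior is Gamma(shape = 1.4+3 = 4.4, rate = 3.2+2 = 5.2).
E[λ | data] = 4.4/5.2 = 0.846.

Posterior mean ≈ 0.846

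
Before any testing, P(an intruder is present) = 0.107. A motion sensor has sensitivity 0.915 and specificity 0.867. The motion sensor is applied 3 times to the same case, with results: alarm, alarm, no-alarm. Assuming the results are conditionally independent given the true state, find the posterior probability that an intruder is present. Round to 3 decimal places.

Let H be the event that an intruder is present; start with P(H) = 0.107. P('alarm'|H) = 0.915, P('alarm'|¬H) = 0.133.
Update on result 1 ('alarm'): P(H) ← 0.915·0.1070 / (0.915·0.1070 + 0.133·0.8930) = 0.097905/0.21667 = 0.4519.
Update on result 2 ('alarm'): P(H) ← 0.915·0.4519 / (0.915·0.4519 + 0.133·0.5481) = 0.41345/0.48635 = 0.8501.
Update on result 3 ('no-alarm'): P(H) ← 0.085·0.8501 / (0.085·0.8501 + 0.867·0.1499) = 0.072259/0.20222 = 0.3573.

Posterior P(H) ≈ 0.357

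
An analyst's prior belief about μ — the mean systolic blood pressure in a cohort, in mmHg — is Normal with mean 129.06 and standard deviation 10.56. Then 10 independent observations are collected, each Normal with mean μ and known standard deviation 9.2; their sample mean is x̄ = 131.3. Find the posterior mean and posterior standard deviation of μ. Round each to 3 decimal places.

Prior precision 1/τ₀² = 1/10.56² = 0.00896752; data precision n/σ² = 10/9.2² = 0.118147.
Posterior precision = 0.00896752 + 0.118147 = 0.127115, giving posterior SD = 1/√0.127115 = 2.805.
Posterior mean = (0.00896752·129.06 + 0.118147·131.3) / 0.127115 = 131.142.

Posterior mean ≈ 131.142; posterior SD ≈ 2.805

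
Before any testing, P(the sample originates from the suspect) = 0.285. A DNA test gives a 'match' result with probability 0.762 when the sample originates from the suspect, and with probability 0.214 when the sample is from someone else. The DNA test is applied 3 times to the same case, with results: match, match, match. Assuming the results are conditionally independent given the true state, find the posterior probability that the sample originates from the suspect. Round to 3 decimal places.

Posterior P(H) ≈ 0.947

With H the event that the sample originates from the suspect, the joint likelihood of the observed sequence is P(data|H) = 0.762·0.762·0.762 = 0.44245 and P(data|¬H) = 0.214·0.214·0.214 = 0.0098003.
Bayes: P(H|data) = 0.285·0.44245 / (0.285·0.44245 + 0.715·0.0098003) = 0.12610/0.13311 = 0.9474.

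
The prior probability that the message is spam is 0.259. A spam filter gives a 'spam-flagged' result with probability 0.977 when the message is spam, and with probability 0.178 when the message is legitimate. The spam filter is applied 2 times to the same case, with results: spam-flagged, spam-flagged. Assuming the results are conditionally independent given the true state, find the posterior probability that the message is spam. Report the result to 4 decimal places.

With H the event that the message is spam, the joint likelihood of the observed sequence is P(data|H) = 0.977·0.977 = 0.95453 and P(data|¬H) = 0.178·0.178 = 0.031684.
Bayes: P(H|data) = 0.259·0.95453 / (0.259·0.95453 + 0.741·0.031684) = 0.24722/0.27070 = 0.9133.

Posterior P(H) ≈ 0.9133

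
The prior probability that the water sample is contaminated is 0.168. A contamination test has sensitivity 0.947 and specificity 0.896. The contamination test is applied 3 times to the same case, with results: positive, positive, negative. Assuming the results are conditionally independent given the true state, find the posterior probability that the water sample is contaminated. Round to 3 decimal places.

Posterior P(H) ≈ 0.498

Let H be the event that the water sample is contaminated; start with P(H) = 0.168. P('positive'|H) = 0.947, P('positive'|¬H) = 0.104.
Update on result 1 ('positive'): P(H) ← 0.947·0.1680 / (0.947·0.1680 + 0.104·0.8320) = 0.15910/0.24562 = 0.6477.
Update on result 2 ('positive'): P(H) ← 0.947·0.6477 / (0.947·0.6477 + 0.104·0.3523) = 0.61339/0.65003 = 0.9436.
Update on result 3 ('negative'): P(H) ← 0.053·0.9436 / (0.053·0.9436 + 0.896·0.0564) = 0.050013/0.10051 = 0.4976.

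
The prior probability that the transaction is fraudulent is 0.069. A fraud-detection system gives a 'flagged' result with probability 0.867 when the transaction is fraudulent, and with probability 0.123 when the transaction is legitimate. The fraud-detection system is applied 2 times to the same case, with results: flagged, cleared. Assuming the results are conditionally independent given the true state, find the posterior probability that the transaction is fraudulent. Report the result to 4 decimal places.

Posterior P(H) ≈ 0.0734

With H the event that the transaction is fraudulent, the joint likelihood of the observed sequence is P(data|H) = 0.867·0.133 = 0.11531 and P(data|¬H) = 0.123·0.877 = 0.10787.
Bayes: P(H|data) = 0.069·0.11531 / (0.069·0.11531 + 0.931·0.10787) = 0.0079565/0.10838 = 0.0734.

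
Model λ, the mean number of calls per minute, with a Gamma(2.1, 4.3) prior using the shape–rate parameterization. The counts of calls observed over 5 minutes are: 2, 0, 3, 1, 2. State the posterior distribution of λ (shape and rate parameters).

Total count ∑xᵢ = 8 over n = 5 minutes.
Gamma is conjugate to the Poisson likelihood: posterior is Gamma(shape = 2.1+8 = 10.1, rate = 4.3+5 = 9.3).

Posterior: Gamma(shape=10.1, rate=9.3)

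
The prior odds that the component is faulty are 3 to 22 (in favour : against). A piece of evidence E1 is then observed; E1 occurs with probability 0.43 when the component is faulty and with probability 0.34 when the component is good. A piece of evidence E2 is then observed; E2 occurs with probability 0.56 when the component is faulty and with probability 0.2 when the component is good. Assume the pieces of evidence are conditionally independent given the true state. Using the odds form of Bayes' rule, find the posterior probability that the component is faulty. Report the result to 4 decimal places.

Posterior probability ≈ 0.3256

Prior odds = 3/22 = 0.13636. In log-odds, ln(0.13636) = -1.9924.
Add log likelihood ratios: ln(1.2647) + ln(2.8000) = 1.2645.
Posterior log-odds = -0.72797, so posterior odds = exp(-0.72797) = 0.48289. Converting, P(H|E) = 0.48289/1.4829 = 0.3256.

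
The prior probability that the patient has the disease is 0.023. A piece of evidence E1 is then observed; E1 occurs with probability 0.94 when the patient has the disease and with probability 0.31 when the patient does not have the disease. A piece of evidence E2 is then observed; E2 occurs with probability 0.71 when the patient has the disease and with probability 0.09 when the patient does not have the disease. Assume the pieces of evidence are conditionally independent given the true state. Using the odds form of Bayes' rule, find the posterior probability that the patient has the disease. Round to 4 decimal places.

Posterior probability ≈ 0.3603

Prior odds = 0.023/(1−0.023) = 0.023541.
Likelihood ratio for E1 = 0.94/0.31 = 3.0323.
Likelihood ratio for E2 = 0.71/0.09 = 7.8889.
Posterior odds = prior odds × LR₁ × LR₂ = 0.56314.
Posterior probability = odds/(1+odds) = 0.56314/1.5631 = 0.3603.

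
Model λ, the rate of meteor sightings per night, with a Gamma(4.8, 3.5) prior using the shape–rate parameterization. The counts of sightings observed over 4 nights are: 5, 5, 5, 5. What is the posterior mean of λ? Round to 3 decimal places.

Posterior mean ≈ 3.307

Total count ∑xᵢ = 20 over n = 4 nights.
Gamma is conjugate to the Poisson likelihood: posterior is Gamma(shape = 4.8+20 = 24.8, rate = 3.5+4 = 7.5).
Posterior mean = shape/rate = 24.8/7.5 = 3.307.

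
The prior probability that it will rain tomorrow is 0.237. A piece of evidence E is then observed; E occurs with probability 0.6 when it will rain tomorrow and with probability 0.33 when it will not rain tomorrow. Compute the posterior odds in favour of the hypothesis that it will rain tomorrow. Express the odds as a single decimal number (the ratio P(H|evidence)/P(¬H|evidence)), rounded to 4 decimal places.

Posterior odds ≈ 0.5648

Prior odds = 0.237/(1−0.237) = 0.31062.
Likelihood ratio for E = 0.6/0.33 = 1.8182.
Posterior odds = prior odds × LR = 0.56476.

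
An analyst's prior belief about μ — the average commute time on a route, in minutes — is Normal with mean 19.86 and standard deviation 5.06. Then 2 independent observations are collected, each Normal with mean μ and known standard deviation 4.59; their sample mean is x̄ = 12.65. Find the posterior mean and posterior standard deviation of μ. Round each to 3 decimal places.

Prior precision 1/τ₀² = 1/5.06² = 0.0390570; data precision n/σ² = 2/4.59² = 0.0949302.
Posterior precision = 0.0390570 + 0.0949302 = 0.133987, giving posterior SD = 1/√0.133987 = 2.732.
Posterior mean = (0.0390570·19.86 + 0.0949302·12.65) / 0.133987 = 14.752.

Posterior mean ≈ 14.752; posterior SD ≈ 2.732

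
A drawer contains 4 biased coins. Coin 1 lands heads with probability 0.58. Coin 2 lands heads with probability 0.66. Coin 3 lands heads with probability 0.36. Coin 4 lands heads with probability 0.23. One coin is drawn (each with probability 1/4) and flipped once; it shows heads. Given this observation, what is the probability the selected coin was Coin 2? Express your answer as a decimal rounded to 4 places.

Posterior probability ≈ 0.3607

Tabulate prior·likelihood by source: [1] prior 0.25, lik 0.58, product 0.1450; [2] prior 0.25, lik 0.66, product 0.1650; [3] prior 0.25, lik 0.36, product 0.09000; [4] prior 0.25, lik 0.23, product 0.05750.
Normalizing constant = 0.45750; the posterior for Coin 2 is its product over the sum, 0.1650/0.45750 = 0.3607.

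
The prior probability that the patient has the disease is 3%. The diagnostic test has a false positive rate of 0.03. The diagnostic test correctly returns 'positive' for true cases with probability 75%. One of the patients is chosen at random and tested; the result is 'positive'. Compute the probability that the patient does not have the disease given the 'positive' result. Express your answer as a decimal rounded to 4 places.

P(¬H | E) ≈ 0.5640

Write H for 'the patient has the disease'. Prior odds H:¬H = 0.03/0.97 = 0.030928. For the 'positive' outcome, the likelihood ratio is 0.75/0.03 = 25.000.
Posterior odds = 0.030928 × 25.000 = 0.77320, so P(H|E) = 0.77320/(1+0.77320) = 0.4360. Then P(¬H|E) = 1 − 0.4360 = 0.5640.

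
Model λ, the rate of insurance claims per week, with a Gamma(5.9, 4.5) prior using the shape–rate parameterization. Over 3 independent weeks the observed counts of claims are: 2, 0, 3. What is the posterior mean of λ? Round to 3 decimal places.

The Poisson likelihood adds the total count to the shape and the number of exposure periods to the rate. Here ∑xᵢ = 5 and n = 3, so shape 5.9→10.9 and rate 4.5→7.5.
Posterior mean = shape/rate = 10.9/7.5 = 1.453.

Posterior mean ≈ 1.453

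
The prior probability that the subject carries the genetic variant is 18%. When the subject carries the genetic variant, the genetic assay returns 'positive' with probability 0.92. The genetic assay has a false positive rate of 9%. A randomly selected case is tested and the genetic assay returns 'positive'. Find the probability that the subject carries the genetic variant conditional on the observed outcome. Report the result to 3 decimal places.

Write H for 'the subject carries the genetic variant'. Prior odds H:¬H = 0.18/0.82 = 0.21951. For the 'positive' outcome, the likelihood ratio is 0.92/0.09 = 10.222.
Posterior odds = 0.21951 × 10.222 = 2.2439, so P(H|E) = 2.2439/(1+2.2439) = 0.692.

P(H | E) ≈ 0.692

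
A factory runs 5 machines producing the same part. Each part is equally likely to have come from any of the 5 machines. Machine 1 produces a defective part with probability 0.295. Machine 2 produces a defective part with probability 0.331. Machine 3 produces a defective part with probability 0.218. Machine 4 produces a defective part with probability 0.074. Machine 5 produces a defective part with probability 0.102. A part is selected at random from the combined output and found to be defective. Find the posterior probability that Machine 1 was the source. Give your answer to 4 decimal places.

P(defective|M1) = 0.295; P(defective|M2) = 0.331; P(defective|M3) = 0.218; P(defective|M4) = 0.074; P(defective|M5) = 0.102.
Prior × likelihood for each source: 0.2·0.295=0.05900, 0.2·0.331=0.06620, 0.2·0.218=0.04360, 0.2·0.074=0.01480, 0.2·0.102=0.02040. Summing gives P(defective) = 0.20400.
P(Machine 1 | defective) = 0.05900 / 0.20400 = 0.2892.

Posterior probability ≈ 0.2892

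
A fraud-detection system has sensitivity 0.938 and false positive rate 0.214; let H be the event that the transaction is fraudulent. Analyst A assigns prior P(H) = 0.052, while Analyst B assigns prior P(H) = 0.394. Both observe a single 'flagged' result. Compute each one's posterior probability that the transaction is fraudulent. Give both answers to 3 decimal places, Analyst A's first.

Analyst A: 0.194; Analyst B: 0.740

P('+'|H) = 0.938, P('+'|¬H) = 0.214.
Analyst A: numerator 0.938·0.052 = 0.048776; evidence = 0.048776+0.214·0.948 = 0.25165; posterior = 0.194.
Analyst B: numerator 0.938·0.394 = 0.36957; evidence = 0.36957+0.214·0.606 = 0.49926; posterior = 0.740.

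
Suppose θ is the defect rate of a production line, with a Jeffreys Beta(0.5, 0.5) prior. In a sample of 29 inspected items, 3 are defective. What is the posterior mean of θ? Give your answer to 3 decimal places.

The binomial likelihood is conjugate to the Beta prior: with 3 successes and 26 failures, the posterior is Beta(0.5+3, 0.5+26) = Beta(3.5, 26.5).
Posterior mean = α/(α+β) = 3.5/30 = 0.117.

Posterior mean ≈ 0.117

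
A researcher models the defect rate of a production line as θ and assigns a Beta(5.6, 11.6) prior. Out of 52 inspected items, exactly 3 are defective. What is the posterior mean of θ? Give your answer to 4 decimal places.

Posterior mean ≈ 0.1243

The binomial likelihood is conjugate to the Beta prior: with 3 successes and 49 failures, the posterior is Beta(5.6+3, 11.6+49) = Beta(8.6, 60.6).
E[θ | data] = 8.6/(8.6+60.6) = 0.1243.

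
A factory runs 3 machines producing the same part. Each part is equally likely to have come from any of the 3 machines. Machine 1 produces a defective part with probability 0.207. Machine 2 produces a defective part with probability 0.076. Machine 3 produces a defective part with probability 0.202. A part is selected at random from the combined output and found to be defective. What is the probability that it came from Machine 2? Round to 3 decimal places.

P(defective|M1) = 0.207; P(defective|M2) = 0.076; P(defective|M3) = 0.202.
Prior × likelihood for each source: 0.333333·0.207=0.06900, 0.333333·0.076=0.02533, 0.333333·0.202=0.06733. Summing gives P(defective) = 0.16167.
P(Machine 2 | defective) = 0.02533 / 0.16167 = 0.157.

Posterior probability ≈ 0.157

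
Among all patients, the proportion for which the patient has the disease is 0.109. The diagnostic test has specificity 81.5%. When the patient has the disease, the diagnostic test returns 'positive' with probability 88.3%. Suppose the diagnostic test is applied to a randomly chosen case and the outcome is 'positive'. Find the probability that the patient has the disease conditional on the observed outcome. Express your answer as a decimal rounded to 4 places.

P(H | E) ≈ 0.3686

Let H be the event that the patient has the disease. P(H) = 0.109, so P(¬H) = 0.891. With E the 'positive' result, P(E|H) = 0.883 and P(E|¬H) = 0.185.
P(E) = 0.883·0.109 + 0.185·0.891 = 0.096247 + 0.16484 = 0.26108.
By Bayes' theorem, P(H|E) = 0.096247 / 0.26108 = 0.3686.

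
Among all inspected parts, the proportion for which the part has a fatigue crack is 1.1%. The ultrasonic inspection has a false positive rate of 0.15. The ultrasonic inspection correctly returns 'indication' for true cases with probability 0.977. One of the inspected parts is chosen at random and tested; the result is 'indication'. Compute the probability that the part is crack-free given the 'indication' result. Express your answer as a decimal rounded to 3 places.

Let H be the event that the part has a fatigue crack. P(H) = 0.011, so P(¬H) = 0.989. With E the 'indication' result, P(E|H) = 0.977 and P(E|¬H) = 0.15.
P(E) = 0.977·0.011 + 0.15·0.989 = 0.010747 + 0.14835 = 0.15910.
By Bayes' theorem, P(H|E) = 0.010747 / 0.15910 = 0.068. Hence P(¬H|E) = 1 − 0.068 = 0.932.

P(¬H | E) ≈ 0.932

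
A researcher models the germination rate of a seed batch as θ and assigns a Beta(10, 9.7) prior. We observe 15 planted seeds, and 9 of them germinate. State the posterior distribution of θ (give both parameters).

The binomial likelihood is conjugate to the Beta prior: with 9 successes and 6 failures, the posterior is Beta(10+9, 9.7+6) = Beta(19, 15.7).

Posterior: Beta(19, 15.7)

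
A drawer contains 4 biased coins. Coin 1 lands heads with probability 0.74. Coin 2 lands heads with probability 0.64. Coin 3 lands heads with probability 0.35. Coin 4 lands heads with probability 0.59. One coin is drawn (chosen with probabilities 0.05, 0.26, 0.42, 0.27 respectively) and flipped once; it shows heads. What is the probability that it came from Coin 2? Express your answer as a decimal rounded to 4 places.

Posterior probability ≈ 0.3265

P(heads|C1) = 0.74; P(heads|C2) = 0.64; P(heads|C3) = 0.35; P(heads|C4) = 0.59.
Prior × likelihood for each source: 0.05·0.74=0.03700, 0.26·0.64=0.1664, 0.42·0.35=0.1470, 0.27·0.59=0.1593. Summing gives P(heads) = 0.50970.
P(Coin 2 | heads) = 0.1664 / 0.50970 = 0.3265.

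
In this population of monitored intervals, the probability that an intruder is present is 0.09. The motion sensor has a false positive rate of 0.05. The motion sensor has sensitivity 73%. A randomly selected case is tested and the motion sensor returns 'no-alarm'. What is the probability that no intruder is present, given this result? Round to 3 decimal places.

P(¬H | E) ≈ 0.973

Write H for 'an intruder is present'. Prior odds H:¬H = 0.09/0.91 = 0.098901. For the 'no-alarm' outcome, the likelihood ratio is 0.27/0.95 = 0.28421.
Posterior odds = 0.098901 × 0.28421 = 0.028109, so P(H|E) = 0.028109/(1+0.028109) = 0.027. Then P(¬H|E) = 1 − 0.027 = 0.973.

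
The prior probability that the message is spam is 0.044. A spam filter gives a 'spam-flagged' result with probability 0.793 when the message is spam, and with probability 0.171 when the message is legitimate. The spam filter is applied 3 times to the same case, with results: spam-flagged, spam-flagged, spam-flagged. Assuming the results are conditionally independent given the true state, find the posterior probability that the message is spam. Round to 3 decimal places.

With H the event that the message is spam, the joint likelihood of the observed sequence is P(data|H) = 0.793·0.793·0.793 = 0.49868 and P(data|¬H) = 0.171·0.171·0.171 = 0.0050002.
Bayes: P(H|data) = 0.044·0.49868 / (0.044·0.49868 + 0.956·0.0050002) = 0.021942/0.026722 = 0.8211.

Posterior P(H) ≈ 0.821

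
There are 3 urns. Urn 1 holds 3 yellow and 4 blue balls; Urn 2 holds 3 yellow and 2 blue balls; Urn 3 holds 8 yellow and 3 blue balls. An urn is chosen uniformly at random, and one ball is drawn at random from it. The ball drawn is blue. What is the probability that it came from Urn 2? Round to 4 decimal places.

Posterior probability ≈ 0.3215

Tabulate prior·likelihood by source: [1] prior 0.333333, lik 0.5714, product 0.1905; [2] prior 0.333333, lik 0.4, product 0.1333; [3] prior 0.333333, lik 0.2727, product 0.09091.
Normalizing constant = 0.41472; the posterior for Urn 2 is its product over the sum, 0.1333/0.41472 = 0.3215.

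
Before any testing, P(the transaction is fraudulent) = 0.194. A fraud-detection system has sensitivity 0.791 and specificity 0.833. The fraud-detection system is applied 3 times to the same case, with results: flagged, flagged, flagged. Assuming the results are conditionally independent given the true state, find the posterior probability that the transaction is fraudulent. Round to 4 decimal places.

Posterior P(H) ≈ 0.9624

With H the event that the transaction is fraudulent, the joint likelihood of the observed sequence is P(data|H) = 0.791·0.791·0.791 = 0.49491 and P(data|¬H) = 0.167·0.167·0.167 = 0.0046575.
Bayes: P(H|data) = 0.194·0.49491 / (0.194·0.49491 + 0.806·0.0046575) = 0.096013/0.099767 = 0.9624.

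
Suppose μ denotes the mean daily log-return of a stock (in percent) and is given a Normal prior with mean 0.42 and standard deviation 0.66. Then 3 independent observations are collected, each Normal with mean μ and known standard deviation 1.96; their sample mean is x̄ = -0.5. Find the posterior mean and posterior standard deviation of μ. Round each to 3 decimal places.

Posterior mean ≈ 0.186; posterior SD ≈ 0.570

Prior precision 1/τ₀² = 1/0.66² = 2.29568; data precision n/σ² = 3/1.96² = 0.780925.
Posterior precision = 2.29568 + 0.780925 = 3.07661, giving posterior SD = 1/√3.07661 = 0.570.
Posterior mean = (2.29568·0.42 + 0.780925·-0.5) / 3.07661 = 0.186.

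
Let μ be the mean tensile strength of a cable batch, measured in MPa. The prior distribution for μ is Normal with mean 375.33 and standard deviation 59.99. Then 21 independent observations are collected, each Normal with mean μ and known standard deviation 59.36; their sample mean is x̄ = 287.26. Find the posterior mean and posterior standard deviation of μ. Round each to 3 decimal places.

Prior precision 1/τ₀² = 1/59.99² = 0.00027787; data precision n/σ² = 21/59.36² = 0.00595980.
Posterior precision = 0.00027787 + 0.00595980 = 0.00623767, giving posterior SD = 1/√0.00623767 = 12.662.
Posterior mean = (0.00027787·375.33 + 0.00595980·287.26) / 0.00623767 = 291.183.

Posterior mean ≈ 291.183; posterior SD ≈ 12.662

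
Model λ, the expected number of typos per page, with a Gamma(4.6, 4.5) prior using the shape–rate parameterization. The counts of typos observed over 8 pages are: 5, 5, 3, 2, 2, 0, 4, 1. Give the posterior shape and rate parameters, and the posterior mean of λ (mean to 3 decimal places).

Total count ∑xᵢ = 22 over n = 8 pages.
Gamma is conjugate to the Poisson likelihood: posterior is Gamma(shape = 4.6+22 = 26.6, rate = 4.5+8 = 12.5).
E[λ | data] = 26.6/12.5 = 2.128.

Posterior: Gamma(shape=26.6, rate=12.5); mean ≈ 2.128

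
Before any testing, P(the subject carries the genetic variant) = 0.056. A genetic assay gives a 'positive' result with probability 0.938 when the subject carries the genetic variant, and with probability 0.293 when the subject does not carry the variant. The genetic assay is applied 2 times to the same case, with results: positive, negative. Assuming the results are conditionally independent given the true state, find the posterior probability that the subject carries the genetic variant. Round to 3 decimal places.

Let H be the event that the subject carries the genetic variant; start with P(H) = 0.056. P('positive'|H) = 0.938, P('positive'|¬H) = 0.293.
Update on result 1 ('positive'): P(H) ← 0.938·0.0560 / (0.938·0.0560 + 0.293·0.9440) = 0.052528/0.32912 = 0.1596.
Update on result 2 ('negative'): P(H) ← 0.062·0.1596 / (0.062·0.1596 + 0.707·0.8404) = 0.0098953/0.60406 = 0.0164.

Posterior P(H) ≈ 0.016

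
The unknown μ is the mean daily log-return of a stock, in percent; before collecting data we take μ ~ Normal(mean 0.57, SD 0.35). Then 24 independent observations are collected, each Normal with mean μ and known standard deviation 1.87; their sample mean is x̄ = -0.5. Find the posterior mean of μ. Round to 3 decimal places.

Prior precision 1/τ₀² = 1/0.35² = 8.16327; data precision n/σ² = 24/1.87² = 6.86322.
Posterior precision = 8.16327 + 6.86322 = 15.0265.
Posterior mean = (8.16327·0.57 + 6.86322·-0.5) / 15.0265 = 0.081.

Posterior mean ≈ 0.081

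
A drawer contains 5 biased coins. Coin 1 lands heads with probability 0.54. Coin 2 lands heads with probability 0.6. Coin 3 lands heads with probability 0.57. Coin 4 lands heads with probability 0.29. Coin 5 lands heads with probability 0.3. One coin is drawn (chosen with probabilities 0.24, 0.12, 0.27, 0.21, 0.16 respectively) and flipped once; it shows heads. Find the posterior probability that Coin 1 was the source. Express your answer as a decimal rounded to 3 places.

Tabulate prior·likelihood by source: [1] prior 0.24, lik 0.54, product 0.1296; [2] prior 0.12, lik 0.6, product 0.07200; [3] prior 0.27, lik 0.57, product 0.1539; [4] prior 0.21, lik 0.29, product 0.06090; [5] prior 0.16, lik 0.3, product 0.04800.
Normalizing constant = 0.46440; the posterior for Coin 1 is its product over the sum, 0.1296/0.46440 = 0.279.

Posterior probability ≈ 0.279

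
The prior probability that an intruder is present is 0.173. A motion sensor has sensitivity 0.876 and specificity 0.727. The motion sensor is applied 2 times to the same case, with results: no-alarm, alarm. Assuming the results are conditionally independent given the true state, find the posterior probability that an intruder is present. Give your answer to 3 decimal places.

Let H be the event that an intruder is present; start with P(H) = 0.173. P('alarm'|H) = 0.876, P('alarm'|¬H) = 0.273.
Update on result 1 ('no-alarm'): P(H) ← 0.124·0.1730 / (0.124·0.1730 + 0.727·0.8270) = 0.021452/0.62268 = 0.0345.
Update on result 2 ('alarm'): P(H) ← 0.876·0.0345 / (0.876·0.0345 + 0.273·0.9655) = 0.030179/0.29377 = 0.1027.

Posterior P(H) ≈ 0.103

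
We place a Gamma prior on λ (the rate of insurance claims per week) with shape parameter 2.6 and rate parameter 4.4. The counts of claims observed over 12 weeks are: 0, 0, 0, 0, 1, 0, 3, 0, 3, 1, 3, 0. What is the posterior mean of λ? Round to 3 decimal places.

Total count ∑xᵢ = 11 over n = 12 weeks.
Gamma is conjugate to the Poisson likelihood: posterior is Gamma(shape = 2.6+11 = 13.6, rate = 4.4+12 = 16.4).
E[λ | data] = 13.6/16.4 = 0.829.

Posterior mean ≈ 0.829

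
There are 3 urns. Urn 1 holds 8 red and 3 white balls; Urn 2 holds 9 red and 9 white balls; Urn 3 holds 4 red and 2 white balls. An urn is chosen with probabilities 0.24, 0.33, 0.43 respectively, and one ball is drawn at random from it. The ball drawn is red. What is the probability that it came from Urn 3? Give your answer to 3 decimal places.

Tabulate prior·likelihood by source: [1] prior 0.24, lik 0.7273, product 0.1745; [2] prior 0.33, lik 0.5, product 0.1650; [3] prior 0.43, lik 0.6667, product 0.2867.
Normalizing constant = 0.62621; the posterior for Urn 3 is its product over the sum, 0.2867/0.62621 = 0.458.

Posterior probability ≈ 0.458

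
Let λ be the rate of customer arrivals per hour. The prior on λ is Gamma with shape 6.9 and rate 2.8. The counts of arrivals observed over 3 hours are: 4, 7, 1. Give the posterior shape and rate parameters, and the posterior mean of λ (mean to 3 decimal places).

The Poisson likelihood adds the total count to the shape and the number of exposure periods to the rate. Here ∑xᵢ = 12 and n = 3, so shape 6.9→18.9 and rate 2.8→5.8.
E[λ | data] = 18.9/5.8 = 3.259.

Posterior: Gamma(shape=18.9, rate=5.8); mean ≈ 3.259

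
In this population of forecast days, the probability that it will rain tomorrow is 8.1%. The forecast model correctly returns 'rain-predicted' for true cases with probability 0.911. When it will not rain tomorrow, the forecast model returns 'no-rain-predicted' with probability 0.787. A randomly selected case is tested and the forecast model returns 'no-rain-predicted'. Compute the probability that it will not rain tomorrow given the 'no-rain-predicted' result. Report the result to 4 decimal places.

Write H for 'it will rain tomorrow'. Prior odds H:¬H = 0.081/0.919 = 0.088139. For the 'no-rain-predicted' outcome, the likelihood ratio is 0.089/0.787 = 0.11309.
Posterior odds = 0.088139 × 0.11309 = 0.0099675, so P(H|E) = 0.0099675/(1+0.0099675) = 0.0099. Then P(¬H|E) = 1 − 0.0099 = 0.9901.

P(¬H | E) ≈ 0.9901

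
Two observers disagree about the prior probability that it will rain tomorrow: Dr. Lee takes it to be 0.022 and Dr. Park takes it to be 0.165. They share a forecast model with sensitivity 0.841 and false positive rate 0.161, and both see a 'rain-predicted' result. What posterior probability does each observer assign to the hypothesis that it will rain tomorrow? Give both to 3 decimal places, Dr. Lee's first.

Dr. Lee: 0.105; Dr. Park: 0.508

The likelihood ratio for a 'rain-predicted' result is 0.841/0.161 = 5.2236.
Dr. Lee: prior odds 0.022/0.978 = 0.022495; posterior odds 0.11750; posterior probability 0.105.
Dr. Park: prior odds 0.165/0.835 = 0.19760; posterior odds 1.0322; posterior probability 0.508.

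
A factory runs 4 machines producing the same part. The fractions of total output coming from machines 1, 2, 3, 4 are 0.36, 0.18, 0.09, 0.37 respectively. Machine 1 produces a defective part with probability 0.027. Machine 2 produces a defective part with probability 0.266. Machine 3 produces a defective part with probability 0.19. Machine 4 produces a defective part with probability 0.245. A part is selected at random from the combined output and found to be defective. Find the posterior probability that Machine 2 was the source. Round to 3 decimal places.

P(defective|M1) = 0.027; P(defective|M2) = 0.266; P(defective|M3) = 0.19; P(defective|M4) = 0.245.
Prior × likelihood for each source: 0.36·0.027=0.009720, 0.18·0.266=0.04788, 0.09·0.19=0.01710, 0.37·0.245=0.09065. Summing gives P(defective) = 0.16535.
P(Machine 2 | defective) = 0.04788 / 0.16535 = 0.290.

Posterior probability ≈ 0.290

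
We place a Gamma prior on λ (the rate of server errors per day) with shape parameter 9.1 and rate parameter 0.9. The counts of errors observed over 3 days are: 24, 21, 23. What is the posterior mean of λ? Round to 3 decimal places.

Posterior mean ≈ 19.769

The Poisson likelihood adds the total count to the shape and the number of exposure periods to the rate. Here ∑xᵢ = 68 and n = 3, so shape 9.1→77.1 and rate 0.9→3.9.
E[λ | data] = 77.1/3.9 = 19.769.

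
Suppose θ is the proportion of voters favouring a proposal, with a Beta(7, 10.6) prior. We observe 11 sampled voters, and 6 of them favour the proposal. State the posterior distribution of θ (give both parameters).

Observing 6 successes and 5 failures updates Beta(7, 10.6) by adding the success and failure counts to the two shape parameters: α = 7+6 = 13, β = 10.6+5 = 15.6.

Posterior: Beta(13, 15.6)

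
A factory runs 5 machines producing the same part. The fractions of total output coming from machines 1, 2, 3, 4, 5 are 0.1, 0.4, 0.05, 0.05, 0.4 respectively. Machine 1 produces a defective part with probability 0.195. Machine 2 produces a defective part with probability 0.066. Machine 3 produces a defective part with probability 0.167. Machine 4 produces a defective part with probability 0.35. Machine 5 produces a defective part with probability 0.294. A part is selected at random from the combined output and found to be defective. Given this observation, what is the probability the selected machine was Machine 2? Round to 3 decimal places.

Posterior probability ≈ 0.139

P(defective|M1) = 0.195; P(defective|M2) = 0.066; P(defective|M3) = 0.167; P(defective|M4) = 0.35; P(defective|M5) = 0.294.
Prior × likelihood for each source: 0.1·0.195=0.01950, 0.4·0.066=0.02640, 0.05·0.167=0.008350, 0.05·0.35=0.01750, 0.4·0.294=0.1176. Summing gives P(defective) = 0.18935.
P(Machine 2 | defective) = 0.02640 / 0.18935 = 0.139.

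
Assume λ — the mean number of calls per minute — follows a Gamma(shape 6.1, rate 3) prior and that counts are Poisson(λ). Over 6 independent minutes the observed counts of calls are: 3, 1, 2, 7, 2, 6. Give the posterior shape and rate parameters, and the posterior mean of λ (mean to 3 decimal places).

Posterior: Gamma(shape=27.1, rate=9); mean ≈ 3.011

Total count ∑xᵢ = 21 over n = 6 minutes.
Gamma is conjugate to the Poisson likelihood: posterior is Gamma(shape = 6.1+21 = 27.1, rate = 3+6 = 9).
E[λ | data] = 27.1/9 = 3.011.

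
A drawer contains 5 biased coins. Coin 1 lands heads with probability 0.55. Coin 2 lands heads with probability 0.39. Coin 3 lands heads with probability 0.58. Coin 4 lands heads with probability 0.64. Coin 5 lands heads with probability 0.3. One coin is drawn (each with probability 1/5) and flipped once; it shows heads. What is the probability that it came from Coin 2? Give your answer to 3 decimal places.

P(heads|C1) = 0.55; P(heads|C2) = 0.39; P(heads|C3) = 0.58; P(heads|C4) = 0.64; P(heads|C5) = 0.3.
Prior × likelihood for each source: 0.2·0.55=0.1100, 0.2·0.39=0.07800, 0.2·0.58=0.1160, 0.2·0.64=0.1280, 0.2·0.3=0.06000. Summing gives P(heads) = 0.49200.
P(Coin 2 | heads) = 0.07800 / 0.49200 = 0.159.

Posterior probability ≈ 0.159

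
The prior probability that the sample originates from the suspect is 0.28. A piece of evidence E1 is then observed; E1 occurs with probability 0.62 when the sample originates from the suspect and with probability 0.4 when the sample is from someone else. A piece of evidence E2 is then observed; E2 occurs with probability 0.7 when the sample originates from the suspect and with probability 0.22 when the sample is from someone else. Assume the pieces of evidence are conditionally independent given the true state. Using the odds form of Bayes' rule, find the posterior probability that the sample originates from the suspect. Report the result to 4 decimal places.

Prior odds = 0.28/(1−0.28) = 0.38889.
Likelihood ratio for E1 = 0.62/0.4 = 1.5500.
Likelihood ratio for E2 = 0.7/0.22 = 3.1818.
Posterior odds = prior odds × LR₁ × LR₂ = 1.9179.
Posterior probability = odds/(1+odds) = 1.9179/2.9179 = 0.6573.

Posterior probability ≈ 0.6573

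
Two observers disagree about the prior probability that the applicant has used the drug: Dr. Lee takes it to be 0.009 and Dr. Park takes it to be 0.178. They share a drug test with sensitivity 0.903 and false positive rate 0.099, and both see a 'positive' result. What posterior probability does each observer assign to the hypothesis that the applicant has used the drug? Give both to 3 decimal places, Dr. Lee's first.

Dr. Lee: 0.076; Dr. Park: 0.664

P('+'|H) = 0.903, P('+'|¬H) = 0.099.
Dr. Lee: numerator 0.903·0.009 = 0.0081270; evidence = 0.0081270+0.099·0.991 = 0.10624; posterior = 0.076.
Dr. Park: numerator 0.903·0.178 = 0.16073; evidence = 0.16073+0.099·0.822 = 0.24211; posterior = 0.664.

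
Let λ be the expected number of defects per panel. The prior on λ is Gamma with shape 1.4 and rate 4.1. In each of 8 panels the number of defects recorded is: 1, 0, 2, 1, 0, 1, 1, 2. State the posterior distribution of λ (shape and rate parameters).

Total count ∑xᵢ = 8 over n = 8 panels.
Gamma is conjugate to the Poisson likelihood: posterior is Gamma(shape = 1.4+8 = 9.4, rate = 4.1+8 = 12.1).

Posterior: Gamma(shape=9.4, rate=12.1)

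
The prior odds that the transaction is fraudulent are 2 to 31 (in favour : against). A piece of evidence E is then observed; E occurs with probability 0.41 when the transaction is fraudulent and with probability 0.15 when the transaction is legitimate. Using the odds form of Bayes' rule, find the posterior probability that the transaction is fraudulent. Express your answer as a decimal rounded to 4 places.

Posterior probability ≈ 0.1499

Prior odds = 2/31 = 0.064516.
Likelihood ratio for E = 0.41/0.15 = 2.7333.
Posterior odds = prior odds × LR = 0.17634.
Posterior probability = odds/(1+odds) = 0.17634/1.1763 = 0.1499.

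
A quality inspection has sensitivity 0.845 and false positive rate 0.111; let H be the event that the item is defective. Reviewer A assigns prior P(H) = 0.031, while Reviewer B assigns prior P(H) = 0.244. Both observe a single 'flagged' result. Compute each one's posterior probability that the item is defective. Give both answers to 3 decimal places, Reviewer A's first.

P('+'|H) = 0.845, P('+'|¬H) = 0.111.
Reviewer A: numerator 0.845·0.031 = 0.026195; evidence = 0.026195+0.111·0.969 = 0.13375; posterior = 0.196.
Reviewer B: numerator 0.845·0.244 = 0.20618; evidence = 0.20618+0.111·0.756 = 0.29010; posterior = 0.711.

Reviewer A: 0.196; Reviewer B: 0.711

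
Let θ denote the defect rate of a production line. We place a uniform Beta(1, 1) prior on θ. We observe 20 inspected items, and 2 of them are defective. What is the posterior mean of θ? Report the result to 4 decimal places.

Posterior mean ≈ 0.1364

Observing 2 successes and 18 failures updates Beta(1, 1) by adding the success and failure counts to the two shape parameters: α = 1+2 = 3, β = 1+18 = 19.
E[θ | data] = 3/(3+19) = 0.1364.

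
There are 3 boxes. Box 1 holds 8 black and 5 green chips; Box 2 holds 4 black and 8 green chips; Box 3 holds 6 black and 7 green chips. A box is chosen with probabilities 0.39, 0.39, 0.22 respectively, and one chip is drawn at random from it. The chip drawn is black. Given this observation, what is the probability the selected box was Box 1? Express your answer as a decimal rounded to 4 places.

Tabulate prior·likelihood by source: [1] prior 0.39, lik 0.6154, product 0.2400; [2] prior 0.39, lik 0.3333, product 0.1300; [3] prior 0.22, lik 0.4615, product 0.1015.
Normalizing constant = 0.47154; the posterior for Box 1 is its product over the sum, 0.2400/0.47154 = 0.5090.

Posterior probability ≈ 0.5090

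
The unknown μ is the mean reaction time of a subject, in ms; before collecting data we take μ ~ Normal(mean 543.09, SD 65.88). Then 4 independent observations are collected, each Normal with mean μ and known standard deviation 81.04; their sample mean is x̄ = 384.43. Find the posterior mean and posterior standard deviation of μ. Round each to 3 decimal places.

Posterior mean ≈ 427.977; posterior SD ≈ 34.514

Prior precision 1/τ₀² = 1/65.88² = 0.00023041; data precision n/σ² = 4/81.04² = 0.00060906.
Posterior precision = 0.00023041 + 0.00060906 = 0.00083947, giving posterior SD = 1/√0.00083947 = 34.514.
Posterior mean = (0.00023041·543.09 + 0.00060906·384.43) / 0.00083947 = 427.977.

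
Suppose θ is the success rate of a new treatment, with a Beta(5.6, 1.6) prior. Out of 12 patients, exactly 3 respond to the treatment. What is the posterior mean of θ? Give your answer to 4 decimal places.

Observing 3 successes and 9 failures updates Beta(5.6, 1.6) by adding the success and failure counts to the two shape parameters: α = 5.6+3 = 8.6, β = 1.6+9 = 10.6.
E[θ | data] = 8.6/(8.6+10.6) = 0.4479.

Posterior mean ≈ 0.4479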